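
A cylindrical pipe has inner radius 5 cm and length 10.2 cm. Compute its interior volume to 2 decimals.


Shape: cylinder
Radius r = 5 cm, Height h = 10.2 cm
Formula: V = pi * r^2 * h
r^2 = 25
V = pi * 25 * 10.2
V = 255 * pi
V = 801.11
801.11 cm^3


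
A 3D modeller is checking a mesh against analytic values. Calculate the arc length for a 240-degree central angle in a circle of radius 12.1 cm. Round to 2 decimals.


Shape: circular arc
Radius r = 12.1 cm, Angle = 240 degrees
Formula: L = (angle/360) * 2 * pi * r
2 * pi * r = 24.2 * pi
L = (240/360) * 24.2 * pi
L = 16.133333 * pi
L = 50.68
50.68 cm


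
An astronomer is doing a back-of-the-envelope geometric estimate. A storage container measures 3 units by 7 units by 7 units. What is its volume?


Shape: rectangular prism
l = 3 units, w = 7 units, h = 7 units
Formula: V = l * w * h
V = 3 * 7 * 7
V = 21 * 7
V = 147
147 units^3


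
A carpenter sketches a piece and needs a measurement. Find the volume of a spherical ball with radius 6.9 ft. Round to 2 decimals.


Shape: sphere
Radius r = 6.9 ft
Formula: V = (4/3) * pi * r^3
r^3 = 328.509
(4/3) * 328.509 = 438.012
V = 438.012 * pi
V = 1376.06
1376.06 ft^3


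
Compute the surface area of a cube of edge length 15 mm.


Shape: cube
Side s = 15 mm
A cube has 6 square faces.
Formula: SA = 6 * s^2
s^2 = 225
SA = 6 * 225
SA = 1350
1350 mm^2


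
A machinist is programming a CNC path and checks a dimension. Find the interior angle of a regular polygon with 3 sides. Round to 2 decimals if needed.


Shape: regular triangle (3 sides)
Formula: interior angle = (n - 2) * 180 / n
(n - 2) = 1
(n - 2) * 180 = 180
angle = 180 / 3
angle = 60
60 degrees


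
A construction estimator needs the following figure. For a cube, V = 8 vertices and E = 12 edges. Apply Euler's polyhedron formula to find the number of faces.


Polyhedron: cube
Euler's formula for convex polyhedra: V - E + F = 2
Given: V = 8 vertices and E = 12 edges
Solve for F:
F = 2 + E - V = 2 + 12 - 8 = 6
6 faces


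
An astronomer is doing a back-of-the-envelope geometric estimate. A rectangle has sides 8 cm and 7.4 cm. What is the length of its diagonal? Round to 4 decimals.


Shape: rectangle (diagonal via Pythagoras)
Sides: 8 cm and 7.4 cm
Formula: d = sqrt(l^2 + w^2)
l^2 = 64, w^2 = 54.76
l^2 + w^2 = 118.76
d = sqrt(118.76)
d = 10.8977
10.8977 cm


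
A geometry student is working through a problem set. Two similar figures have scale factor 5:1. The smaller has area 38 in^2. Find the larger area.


Linear scale factor k = 5
Original area = 38 in^2
Rule: under a linear scaling by k, areas scale by k^2.
k^2 = 5^2 = 25
New area = 38 * 25
New area = 950
950 in^2


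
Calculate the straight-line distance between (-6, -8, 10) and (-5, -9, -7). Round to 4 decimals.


3D distance between two points
P1 = (-6, -8, 10), P2 = (-5, -9, -7)
Formula: d = sqrt((x2-x1)^2 + (y2-y1)^2 + (z2-z1)^2)
dx = -5 - -6 = 1
dy = -9 - -8 = -1
dz = -7 - 10 = -17
dx^2 + dy^2 + dz^2 = 1 + 1 + 289 = 291
d = sqrt(291)
d = 17.0587
17.0587 units


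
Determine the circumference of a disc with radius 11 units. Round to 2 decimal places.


Shape: circle
Radius r = 11 units
Formula: C = 2 * pi * r
C = 2 * pi * 11
C = 22 * pi
C = 69.12
69.12 units


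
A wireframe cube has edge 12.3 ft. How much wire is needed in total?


Shape: cube
Side s = 12.3 ft
A cube has 12 edges, all equal.
Formula: total edge length = 12 * s
Total = 12 * 12.3
Total = 147.6
147.6 ft


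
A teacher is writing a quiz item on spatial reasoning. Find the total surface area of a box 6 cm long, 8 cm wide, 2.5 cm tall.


Shape: rectangular prism
l = 6 cm, w = 8 cm, h = 2.5 cm
Formula: SA = 2(lw + lh + wh)
lw = 48, lh = 15, wh = 20
lw + lh + wh = 83
SA = 2 * 83
SA = 166
166 cm^2


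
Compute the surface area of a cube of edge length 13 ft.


Shape: cube
Side s = 13 ft
A cube has 6 square faces.
Formula: SA = 6 * s^2
s^2 = 169
SA = 6 * 169
SA = 1014
1014 ft^2


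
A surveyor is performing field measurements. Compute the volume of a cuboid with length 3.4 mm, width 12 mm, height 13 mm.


Shape: rectangular prism
l = 3.4 mm, w = 12 mm, h = 13 mm
Formula: V = l * w * h
V = 3.4 * 12 * 13
V = 40.8 * 13
V = 530.4
530.4 mm^3


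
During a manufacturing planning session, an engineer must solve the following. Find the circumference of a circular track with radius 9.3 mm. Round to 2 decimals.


Shape: circle
Radius r = 9.3 mm
Formula: C = 2 * pi * r
C = 2 * pi * 9.3
C = 18.6 * pi
C = 58.43
58.43 mm


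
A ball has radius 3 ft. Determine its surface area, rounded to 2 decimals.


Shape: sphere
Radius r = 3 ft
Formula: SA = 4 * pi * r^2
r^2 = 9
SA = 4 * pi * 9
SA = 36 * pi
SA = 113.1
113.1 ft^2


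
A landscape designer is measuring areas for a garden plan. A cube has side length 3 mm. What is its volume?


Shape: cube
Side s = 3 mm
Formula: V = s^3
V = 3 * 3 * 3
V = 9 * 3
V = 27
27 mm^3


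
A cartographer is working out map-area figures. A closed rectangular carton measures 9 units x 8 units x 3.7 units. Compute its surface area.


Shape: rectangular prism
l = 9 units, w = 8 units, h = 3.7 units
Formula: SA = 2(lw + lh + wh)
lw = 72, lh = 33.3, wh = 29.6
lw + lh + wh = 134.9
SA = 2 * 134.9
SA = 269.8
269.8 units^2


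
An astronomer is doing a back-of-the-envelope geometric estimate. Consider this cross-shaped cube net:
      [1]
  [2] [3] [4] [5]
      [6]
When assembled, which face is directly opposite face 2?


Net: cross layout. Take square 3 as the base (bottom).
Fold the four squares in the horizontal row up around 3: 2 -> left, 4 -> right, 5 wraps to the top.
Fold 1 and 6 up from 3: 1 -> back, 6 -> front.
Opposite pairs are therefore: (1, 6), (2, 4), (3, 5).
Face 2 is opposite face 4.
face 4


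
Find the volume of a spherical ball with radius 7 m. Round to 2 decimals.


Shape: sphere
Radius r = 7 m
Formula: V = (4/3) * pi * r^3
r^3 = 343
(4/3) * 343 = 457.333333
V = 457.333333 * pi
V = 1436.76
1436.76 m^3


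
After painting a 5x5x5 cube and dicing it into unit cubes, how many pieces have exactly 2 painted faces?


Large cube: 5 x 5 x 5, cut into unit cubes.
n = 5, so n - 2 = 3
Cubes with 2 painted faces lie along the edges, excluding corners.
A cube has 12 edges; each contributes (n - 2) = 3 such cubes.
Count = 12 * 3 = 36
36 unit cubes


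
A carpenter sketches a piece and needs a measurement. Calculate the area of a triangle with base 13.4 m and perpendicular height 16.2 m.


Shape: triangle
Base b = 13.4 m, Height h = 16.2 m
Formula: A = (1/2) * b * h
A = 0.5 * 13.4 * 16.2
A = 0.5 * 217.08
A = 108.54
108.54 m^2


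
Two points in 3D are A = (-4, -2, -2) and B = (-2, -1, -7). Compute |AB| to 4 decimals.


3D distance between two points
P1 = (-4, -2, -2), P2 = (-2, -1, -7)
Formula: d = sqrt((x2-x1)^2 + (y2-y1)^2 + (z2-z1)^2)
dx = -2 - -4 = 2
dy = -1 - -2 = 1
dz = -7 - -2 = -5
dx^2 + dy^2 + dz^2 = 4 + 1 + 25 = 30
d = sqrt(30)
d = 5.4772
5.4772 units


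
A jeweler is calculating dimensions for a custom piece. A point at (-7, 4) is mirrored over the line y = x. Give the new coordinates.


Transformation: reflection
Original point: (-7, 4)
Rule for reflection over y = x: (x, y) -> (y, x)
Apply: (-7, 4) -> (4, -7)
(4, -7)


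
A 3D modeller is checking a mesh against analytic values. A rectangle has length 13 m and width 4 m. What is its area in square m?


Shape: rectangle
Length l = 13 m, Width w = 4 m
Formula: A = l * w
A = 13 * 4
A = 52
52 m^2


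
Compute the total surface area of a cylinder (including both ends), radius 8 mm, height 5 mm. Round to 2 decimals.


Shape: closed cylinder
Radius r = 8 mm, Height h = 5 mm
Formula: SA = 2*pi*r^2 + 2*pi*r*h = 2*pi*r*(r + h)
r + h = 13
2 * r * (r + h) = 2 * 8 * 13 = 208
SA = 208 * pi
SA = 653.45
653.45 mm^2


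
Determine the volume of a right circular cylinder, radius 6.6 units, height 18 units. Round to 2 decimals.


Shape: cylinder
Radius r = 6.6 units, Height h = 18 units
Formula: V = pi * r^2 * h
r^2 = 43.56
V = pi * 43.56 * 18
V = 784.08 * pi
V = 2463.26
2463.26 units^3


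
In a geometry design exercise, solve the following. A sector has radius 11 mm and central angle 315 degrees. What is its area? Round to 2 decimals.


Shape: circular sector
Radius r = 11 mm, Angle = 315 degrees
Formula: A = (angle/360) * pi * r^2
r^2 = 121
Fraction of circle = 315/360
A = (315/360) * pi * 121
A = 105.875 * pi
A = 332.62
332.62 mm^2


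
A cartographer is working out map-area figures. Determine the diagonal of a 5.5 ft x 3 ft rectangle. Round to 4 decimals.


Shape: rectangle (diagonal via Pythagoras)
Sides: 5.5 ft and 3 ft
Formula: d = sqrt(l^2 + w^2)
l^2 = 30.25, w^2 = 9
l^2 + w^2 = 39.25
d = sqrt(39.25)
d = 6.265
6.265 ft


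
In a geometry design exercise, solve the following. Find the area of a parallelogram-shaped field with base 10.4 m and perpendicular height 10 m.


Shape: parallelogram
Base b = 10.4 m, Height h = 10 m
Formula: A = b * h
A = 10.4 * 10
A = 104
104 m^2


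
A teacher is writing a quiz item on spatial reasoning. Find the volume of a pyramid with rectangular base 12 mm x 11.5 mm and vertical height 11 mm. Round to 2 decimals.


Shape: rectangular pyramid
Base: 12 mm x 11.5 mm, Height h = 11 mm
Formula: V = (1/3) * base_area * h
base_area = 12 * 11.5 = 138
base_area * h = 138 * 11 = 1518
V = 1518 / 3
V = 506
506 mm^3


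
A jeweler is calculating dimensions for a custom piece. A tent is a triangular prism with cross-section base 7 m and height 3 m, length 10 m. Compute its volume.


Shape: triangular prism
Triangle base = 7 m, triangle height = 3 m, prism length L = 10 m
Formula: V = (1/2 * b * h_tri) * L
Cross-section area = 0.5 * 7 * 3 = 10.5
V = 10.5 * 10
V = 105
105 m^3


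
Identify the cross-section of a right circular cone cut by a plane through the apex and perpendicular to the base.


Solid: right circular cone
Cutting plane: through the apex and perpendicular to the base
Visualize the intersection of the plane with the solid's surface.
The boundary of the cut region is a isosceles triangle.
isosceles triangle


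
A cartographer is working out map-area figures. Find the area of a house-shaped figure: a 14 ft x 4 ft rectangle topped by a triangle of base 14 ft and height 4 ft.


Composite shape: rectangle + triangle
Rectangle area = 14 * 4 = 56
Triangle area = 0.5 * 14 * 4 = 28
Total = 56 + 28
Total = 84
84 ft^2


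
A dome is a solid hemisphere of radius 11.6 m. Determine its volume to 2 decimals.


Shape: hemisphere (half of a sphere)
Radius r = 11.6 m
Formula: V = (1/2) * (4/3) * pi * r^3 = (2/3) * pi * r^3
r^3 = 1560.896
(2/3) * 1560.896 = 1040.597333
V = 1040.597333 * pi
V = 3269.13
3269.13 m^3


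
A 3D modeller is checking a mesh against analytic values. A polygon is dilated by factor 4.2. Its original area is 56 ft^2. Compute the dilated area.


Linear scale factor k = 4.2
Original area = 56 ft^2
Rule: under a linear scaling by k, areas scale by k^2.
k^2 = 4.2^2 = 17.64
New area = 56 * 17.64
New area = 987.84
987.84 ft^2


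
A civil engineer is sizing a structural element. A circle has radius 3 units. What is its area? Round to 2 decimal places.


Shape: circle
Radius r = 3 units
Formula: A = pi * r^2
r^2 = 3^2 = 9
A = pi * 9
A = 28.27
28.27 units^2


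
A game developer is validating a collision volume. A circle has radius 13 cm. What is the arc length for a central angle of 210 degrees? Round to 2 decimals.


Shape: circular arc
Radius r = 13 cm, Angle = 210 degrees
Formula: L = (angle/360) * 2 * pi * r
2 * pi * r = 26 * pi
L = (210/360) * 26 * pi
L = 15.166667 * pi
L = 47.65
47.65 cm


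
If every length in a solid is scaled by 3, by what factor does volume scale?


Linear scale factor k = 3
Rule: under a linear scaling by k, volumes scale by k^3.
k^3 = 3 * 3 * 3
k^3 = 9 * 3
k^3 = 27
Volume scales by a factor of 27.
27 (dimensionless)


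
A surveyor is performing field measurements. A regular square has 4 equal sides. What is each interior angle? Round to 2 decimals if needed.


Shape: regular square (4 sides)
Formula: interior angle = (n - 2) * 180 / n
(n - 2) = 2
(n - 2) * 180 = 360
angle = 360 / 4
angle = 90
90 degrees


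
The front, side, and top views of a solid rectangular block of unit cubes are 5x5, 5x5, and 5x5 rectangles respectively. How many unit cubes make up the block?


Orthographic views of a solid rectangular block:
Front view 5 x 5 -> length = 5, height = 5
Side view 5 x 5 -> width = 5, height = 5 (consistent)
Top view 5 x 5 -> confirms length = 5, width = 5
The block is 5 x 5 x 5.
Total unit cubes = 5 * 5 * 5 = 125
125 unit cubes


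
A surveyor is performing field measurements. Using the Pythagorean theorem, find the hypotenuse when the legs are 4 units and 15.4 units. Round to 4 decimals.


Shape: right triangle
Legs a = 4 units, b = 15.4 units
Formula: c = sqrt(a^2 + b^2)
a^2 = 16, b^2 = 237.16
a^2 + b^2 = 253.16
c = sqrt(253.16)
c = 15.911
15.911 units


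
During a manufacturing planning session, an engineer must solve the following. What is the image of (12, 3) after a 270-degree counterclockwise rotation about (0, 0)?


Transformation: rotation about the origin
Original point: (12, 3)
Rule for 270 deg counterclockwise: (x, y) -> (y, -x)
Apply: (12, 3) -> (3, -12)
(3, -12)


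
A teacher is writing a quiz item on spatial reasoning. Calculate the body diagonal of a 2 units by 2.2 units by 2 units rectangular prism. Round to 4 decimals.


Shape: rectangular box (space diagonal)
l = 2 units, w = 2.2 units, h = 2 units
Visualize: the diagonal of the base, then a right triangle with that diagonal and the height.
Formula: d = sqrt(l^2 + w^2 + h^2)
l^2 + w^2 + h^2 = 4 + 4.84 + 4 = 12.84
d = sqrt(12.84)
d = 3.5833
3.5833 units


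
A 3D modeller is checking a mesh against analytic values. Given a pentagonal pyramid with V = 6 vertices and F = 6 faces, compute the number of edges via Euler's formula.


Polyhedron: pentagonal pyramid
Euler's formula for convex polyhedra: V - E + F = 2
Given: V = 6 vertices and F = 6 faces
Solve for E:
E = V + F - 2 = 6 + 6 - 2 = 10
10 edges


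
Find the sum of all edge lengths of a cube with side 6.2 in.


Shape: cube
Side s = 6.2 in
A cube has 12 edges, all equal.
Formula: total edge length = 12 * s
Total = 12 * 6.2
Total = 74.4
74.4 in


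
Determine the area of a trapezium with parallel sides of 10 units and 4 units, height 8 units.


Shape: trapezoid
Parallel sides a = 10 units, b = 4 units; Height h = 8 units
Formula: A = (a + b) * h / 2
a + b = 10 + 4 = 14
A = 14 * 8 / 2
A = 112 / 2
A = 56
56 units^2


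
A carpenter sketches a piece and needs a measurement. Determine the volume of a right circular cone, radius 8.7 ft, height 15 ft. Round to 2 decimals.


Shape: cone
Radius r = 8.7 ft, Height h = 15 ft
Formula: V = (1/3) * pi * r^2 * h
r^2 = 75.69
pi * r^2 * h = pi * 75.69 * 15 = 1135.35 * pi
V = 1135.35 * pi / 3
V = 1188.94
1188.94 ft^3


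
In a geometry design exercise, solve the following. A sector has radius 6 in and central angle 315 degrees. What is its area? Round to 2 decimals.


Shape: circular sector
Radius r = 6 in, Angle = 315 degrees
Formula: A = (angle/360) * pi * r^2
r^2 = 36
Fraction of circle = 315/360
A = (315/360) * pi * 36
A = 31.5 * pi
A = 98.96
98.96 in^2


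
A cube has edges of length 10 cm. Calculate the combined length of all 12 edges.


Shape: cube
Side s = 10 cm
A cube has 12 edges, all equal.
Formula: total edge length = 12 * s
Total = 12 * 10
Total = 120
120 cm


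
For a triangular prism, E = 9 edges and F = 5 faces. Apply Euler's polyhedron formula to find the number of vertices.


Polyhedron: triangular prism
Euler's formula for convex polyhedra: V - E + F = 2
Given: E = 9 edges and F = 5 faces
Solve for V:
V = 2 + E - F = 2 + 9 - 5 = 6
6 vertices


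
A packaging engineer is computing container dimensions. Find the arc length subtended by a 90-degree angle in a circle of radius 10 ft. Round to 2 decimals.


Shape: circular arc
Radius r = 10 ft, Angle = 90 degrees
Formula: L = (angle/360) * 2 * pi * r
2 * pi * r = 20 * pi
L = (90/360) * 20 * pi
L = 5 * pi
L = 15.71
15.71 ft


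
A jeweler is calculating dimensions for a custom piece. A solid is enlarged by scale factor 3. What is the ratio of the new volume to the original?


Linear scale factor k = 3
Rule: under a linear scaling by k, volumes scale by k^3.
k^3 = 3 * 3 * 3
k^3 = 9 * 3
k^3 = 27
Volume scales by a factor of 27.
27 (dimensionless)


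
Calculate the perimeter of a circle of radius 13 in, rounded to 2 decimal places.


Shape: circle
Radius r = 13 in
Formula: C = 2 * pi * r
C = 2 * pi * 13
C = 26 * pi
C = 81.68
81.68 in


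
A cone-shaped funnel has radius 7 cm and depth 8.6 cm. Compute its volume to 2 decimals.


Shape: cone
Radius r = 7 cm, Height h = 8.6 cm
Formula: V = (1/3) * pi * r^2 * h
r^2 = 49
pi * r^2 * h = pi * 49 * 8.6 = 421.4 * pi
V = 421.4 * pi / 3
V = 441.29
441.29 cm^3


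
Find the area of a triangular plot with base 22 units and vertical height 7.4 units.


Shape: triangle
Base b = 22 units, Height h = 7.4 units
Formula: A = (1/2) * b * h
A = 0.5 * 22 * 7.4
A = 0.5 * 162.8
A = 81.4
81.4 units^2


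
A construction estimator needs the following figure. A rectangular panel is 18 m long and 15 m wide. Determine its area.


Shape: rectangle
Length l = 18 m, Width w = 15 m
Formula: A = l * w
A = 18 * 15
A = 270
270 m^2


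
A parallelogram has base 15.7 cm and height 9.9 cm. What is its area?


Shape: parallelogram
Base b = 15.7 cm, Height h = 9.9 cm
Formula: A = b * h
A = 15.7 * 9.9
A = 155.43
155.43 cm^2


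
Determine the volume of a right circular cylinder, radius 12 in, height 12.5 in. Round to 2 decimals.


Shape: cylinder
Radius r = 12 in, Height h = 12.5 in
Formula: V = pi * r^2 * h
r^2 = 144
V = pi * 144 * 12.5
V = 1800 * pi
V = 5654.87
5654.87 in^3


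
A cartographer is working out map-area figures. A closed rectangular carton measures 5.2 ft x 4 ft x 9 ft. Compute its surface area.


Shape: rectangular prism
l = 5.2 ft, w = 4 ft, h = 9 ft
Formula: SA = 2(lw + lh + wh)
lw = 20.8, lh = 46.8, wh = 36
lw + lh + wh = 103.6
SA = 2 * 103.6
SA = 207.2
207.2 ft^2


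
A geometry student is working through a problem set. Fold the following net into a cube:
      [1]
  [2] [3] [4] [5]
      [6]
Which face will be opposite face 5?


Net: cross layout. Take square 3 as the base (bottom).
Fold the four squares in the horizontal row up around 3: 2 -> left, 4 -> right, 5 wraps to the top.
Fold 1 and 6 up from 3: 1 -> back, 6 -> front.
Opposite pairs are therefore: (1, 6), (2, 4), (3, 5).
Face 5 is opposite face 3.
face 3


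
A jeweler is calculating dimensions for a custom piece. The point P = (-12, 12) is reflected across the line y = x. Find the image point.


Transformation: reflection
Original point: (-12, 12)
Rule for reflection over y = x: (x, y) -> (y, x)
Apply: (-12, 12) -> (12, -12)
(12, -12)


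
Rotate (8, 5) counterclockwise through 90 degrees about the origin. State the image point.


Transformation: rotation about the origin
Original point: (8, 5)
Rule for 90 deg counterclockwise: (x, y) -> (-y, x)
Apply: (8, 5) -> (-5, 8)
(-5, 8)


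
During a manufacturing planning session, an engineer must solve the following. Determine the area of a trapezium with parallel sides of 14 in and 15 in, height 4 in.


Shape: trapezoid
Parallel sides a = 14 in, b = 15 in; Height h = 4 in
Formula: A = (a + b) * h / 2
a + b = 14 + 15 = 29
A = 29 * 4 / 2
A = 116 / 2
A = 58
58 in^2


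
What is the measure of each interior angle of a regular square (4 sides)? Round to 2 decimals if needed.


Shape: regular square (4 sides)
Formula: interior angle = (n - 2) * 180 / n
(n - 2) = 2
(n - 2) * 180 = 360
angle = 360 / 4
angle = 90
90 degrees


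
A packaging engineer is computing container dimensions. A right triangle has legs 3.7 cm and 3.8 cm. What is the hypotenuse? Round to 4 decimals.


Shape: right triangle
Legs a = 3.7 cm, b = 3.8 cm
Formula: c = sqrt(a^2 + b^2)
a^2 = 13.69, b^2 = 14.44
a^2 + b^2 = 28.13
c = sqrt(28.13)
c = 5.3038
5.3038 cm


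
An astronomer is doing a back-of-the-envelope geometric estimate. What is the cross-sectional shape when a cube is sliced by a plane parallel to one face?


Solid: cube
Cutting plane: parallel to one face
Visualize the intersection of the plane with the solid's surface.
The boundary of the cut region is a square.
square


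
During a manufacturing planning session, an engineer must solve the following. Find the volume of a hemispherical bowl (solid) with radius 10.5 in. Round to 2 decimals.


Shape: hemisphere (half of a sphere)
Radius r = 10.5 in
Formula: V = (1/2) * (4/3) * pi * r^3 = (2/3) * pi * r^3
r^3 = 1157.625
(2/3) * 1157.625 = 771.75
V = 771.75 * pi
V = 2424.52
2424.52 in^3


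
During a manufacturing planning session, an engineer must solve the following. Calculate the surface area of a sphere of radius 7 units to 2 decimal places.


Shape: sphere
Radius r = 7 units
Formula: SA = 4 * pi * r^2
r^2 = 49
SA = 4 * pi * 49
SA = 196 * pi
SA = 615.75
615.75 units^2


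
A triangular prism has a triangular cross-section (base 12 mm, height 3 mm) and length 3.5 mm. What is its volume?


Shape: triangular prism
Triangle base = 12 mm, triangle height = 3 mm, prism length L = 3.5 mm
Formula: V = (1/2 * b * h_tri) * L
Cross-section area = 0.5 * 12 * 3 = 18
V = 18 * 3.5
V = 63
63 mm^3


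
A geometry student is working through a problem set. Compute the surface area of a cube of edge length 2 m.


Shape: cube
Side s = 2 m
A cube has 6 square faces.
Formula: SA = 6 * s^2
s^2 = 4
SA = 6 * 4
SA = 24
24 m^2


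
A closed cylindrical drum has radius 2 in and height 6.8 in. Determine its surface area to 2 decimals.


Shape: closed cylinder
Radius r = 2 in, Height h = 6.8 in
Formula: SA = 2*pi*r^2 + 2*pi*r*h = 2*pi*r*(r + h)
r + h = 8.8
2 * r * (r + h) = 2 * 2 * 8.8 = 35.2
SA = 35.2 * pi
SA = 110.58
110.58 in^2


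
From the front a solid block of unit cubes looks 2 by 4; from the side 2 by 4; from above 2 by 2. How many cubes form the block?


Orthographic views of a solid rectangular block:
Front view 2 x 4 -> length = 2, height = 4
Side view 2 x 4 -> width = 2, height = 4 (consistent)
Top view 2 x 2 -> confirms length = 2, width = 2
The block is 2 x 2 x 4.
Total unit cubes = 2 * 2 * 4 = 16
16 unit cubes


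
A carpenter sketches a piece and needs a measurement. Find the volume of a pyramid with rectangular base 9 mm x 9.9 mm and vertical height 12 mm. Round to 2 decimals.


Shape: rectangular pyramid
Base: 9 mm x 9.9 mm, Height h = 12 mm
Formula: V = (1/3) * base_area * h
base_area = 9 * 9.9 = 89.1
base_area * h = 89.1 * 12 = 1069.2
V = 1069.2 / 3
V = 356.4
356.4 mm^3


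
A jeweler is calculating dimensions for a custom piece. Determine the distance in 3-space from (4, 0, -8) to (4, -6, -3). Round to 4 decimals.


3D distance between two points
P1 = (4, 0, -8), P2 = (4, -6, -3)
Formula: d = sqrt((x2-x1)^2 + (y2-y1)^2 + (z2-z1)^2)
dx = 4 - 4 = 0
dy = -6 - 0 = -6
dz = -3 - -8 = 5
dx^2 + dy^2 + dz^2 = 0 + 36 + 25 = 61
d = sqrt(61)
d = 7.8102
7.8102 units


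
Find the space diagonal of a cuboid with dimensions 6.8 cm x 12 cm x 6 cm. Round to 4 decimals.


Shape: rectangular box (space diagonal)
l = 6.8 cm, w = 12 cm, h = 6 cm
Visualize: the diagonal of the base, then a right triangle with that diagonal and the height.
Formula: d = sqrt(l^2 + w^2 + h^2)
l^2 + w^2 + h^2 = 46.24 + 144 + 36 = 226.24
d = sqrt(226.24)
d = 15.0413
15.0413 cm


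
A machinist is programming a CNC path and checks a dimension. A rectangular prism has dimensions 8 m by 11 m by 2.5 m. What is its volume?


Shape: rectangular prism
l = 8 m, w = 11 m, h = 2.5 m
Formula: V = l * w * h
V = 8 * 11 * 2.5
V = 88 * 2.5
V = 220
220 m^3


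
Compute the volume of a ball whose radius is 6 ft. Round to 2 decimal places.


Shape: sphere
Radius r = 6 ft
Formula: V = (4/3) * pi * r^3
r^3 = 216
(4/3) * 216 = 288
V = 288 * pi
V = 904.78
904.78 ft^3


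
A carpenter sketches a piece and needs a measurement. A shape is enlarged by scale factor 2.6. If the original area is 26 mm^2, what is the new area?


Linear scale factor k = 2.6
Original area = 26 mm^2
Rule: under a linear scaling by k, areas scale by k^2.
k^2 = 2.6^2 = 6.76
New area = 26 * 6.76
New area = 175.76
175.76 mm^2


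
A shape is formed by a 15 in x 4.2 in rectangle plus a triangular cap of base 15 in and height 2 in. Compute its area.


Composite shape: rectangle + triangle
Rectangle area = 15 * 4.2 = 63
Triangle area = 0.5 * 15 * 2 = 15
Total = 63 + 15
Total = 78
78 in^2


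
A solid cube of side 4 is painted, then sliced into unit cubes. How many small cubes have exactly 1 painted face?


Large cube: 4 x 4 x 4, cut into unit cubes.
n = 4, so n - 2 = 2
Cubes with 1 painted face lie in the interior of each face.
A cube has 6 faces; each contributes (n - 2)^2 = 4 such cubes.
Count = 6 * 4 = 24
24 unit cubes


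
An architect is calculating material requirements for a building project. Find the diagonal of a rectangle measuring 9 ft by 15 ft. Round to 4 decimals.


Shape: rectangle (diagonal via Pythagoras)
Sides: 9 ft and 15 ft
Formula: d = sqrt(l^2 + w^2)
l^2 = 81, w^2 = 225
l^2 + w^2 = 306
d = sqrt(306)
d = 17.4929
17.4929 ft


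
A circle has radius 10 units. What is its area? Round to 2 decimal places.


Shape: circle
Radius r = 10 units
Formula: A = pi * r^2
r^2 = 10^2 = 100
A = pi * 100
A = 314.16
314.16 units^2


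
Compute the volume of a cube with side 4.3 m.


Shape: cube
Side s = 4.3 m
Formula: V = s^3
V = 4.3 * 4.3 * 4.3
V = 18.49 * 4.3
V = 79.507
79.507 m^3


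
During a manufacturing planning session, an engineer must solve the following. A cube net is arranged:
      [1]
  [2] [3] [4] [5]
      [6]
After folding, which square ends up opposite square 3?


Net: cross layout. Take square 3 as the base (bottom).
Fold the four squares in the horizontal row up around 3: 2 -> left, 4 -> right, 5 wraps to the top.
Fold 1 and 6 up from 3: 1 -> back, 6 -> front.
Opposite pairs are therefore: (1, 6), (2, 4), (3, 5).
Face 3 is opposite face 5.
face 5


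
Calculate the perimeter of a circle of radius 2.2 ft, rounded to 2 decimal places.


Shape: circle
Radius r = 2.2 ft
Formula: C = 2 * pi * r
C = 2 * pi * 2.2
C = 4.4 * pi
C = 13.82
13.82 ft


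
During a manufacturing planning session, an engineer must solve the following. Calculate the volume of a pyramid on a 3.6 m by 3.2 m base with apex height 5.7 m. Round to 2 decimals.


Shape: rectangular pyramid
Base: 3.6 m x 3.2 m, Height h = 5.7 m
Formula: V = (1/3) * base_area * h
base_area = 3.6 * 3.2 = 11.52
base_area * h = 11.52 * 5.7 = 65.664
V = 65.664 / 3
V = 21.89
21.89 m^3


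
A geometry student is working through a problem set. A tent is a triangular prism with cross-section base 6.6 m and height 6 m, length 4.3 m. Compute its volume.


Shape: triangular prism
Triangle base = 6.6 m, triangle height = 6 m, prism length L = 4.3 m
Formula: V = (1/2 * b * h_tri) * L
Cross-section area = 0.5 * 6.6 * 6 = 19.8
V = 19.8 * 4.3
V = 85.14
85.14 m^3


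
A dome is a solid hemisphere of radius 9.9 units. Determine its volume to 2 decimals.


Shape: hemisphere (half of a sphere)
Radius r = 9.9 units
Formula: V = (1/2) * (4/3) * pi * r^3 = (2/3) * pi * r^3
r^3 = 970.299
(2/3) * 970.299 = 646.866
V = 646.866 * pi
V = 2032.19
2032.19 units^3


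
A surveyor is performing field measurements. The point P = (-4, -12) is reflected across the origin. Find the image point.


Transformation: reflection
Original point: (-4, -12)
Rule for reflection through the origin: (x, y) -> (-x, -y)
Apply: (-4, -12) -> (4, 12)
(4, 12)


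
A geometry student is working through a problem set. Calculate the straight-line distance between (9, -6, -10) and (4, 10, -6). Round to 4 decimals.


3D distance between two points
P1 = (9, -6, -10), P2 = (4, 10, -6)
Formula: d = sqrt((x2-x1)^2 + (y2-y1)^2 + (z2-z1)^2)
dx = 4 - 9 = -5
dy = 10 - -6 = 16
dz = -6 - -10 = 4
dx^2 + dy^2 + dz^2 = 25 + 256 + 16 = 297
d = sqrt(297)
d = 17.2337
17.2337 units


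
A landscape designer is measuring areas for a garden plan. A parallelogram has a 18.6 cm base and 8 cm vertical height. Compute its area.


Shape: parallelogram
Base b = 18.6 cm, Height h = 8 cm
Formula: A = b * h
A = 18.6 * 8
A = 148.8
148.8 cm^2


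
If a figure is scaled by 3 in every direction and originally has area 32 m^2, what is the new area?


Linear scale factor k = 3
Original area = 32 m^2
Rule: under a linear scaling by k, areas scale by k^2.
k^2 = 3^2 = 9
New area = 32 * 9
New area = 288
288 m^2


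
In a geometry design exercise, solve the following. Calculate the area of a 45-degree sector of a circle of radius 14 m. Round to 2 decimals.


Shape: circular sector
Radius r = 14 m, Angle = 45 degrees
Formula: A = (angle/360) * pi * r^2
r^2 = 196
Fraction of circle = 45/360
A = (45/360) * pi * 196
A = 24.5 * pi
A = 76.97
76.97 m^2


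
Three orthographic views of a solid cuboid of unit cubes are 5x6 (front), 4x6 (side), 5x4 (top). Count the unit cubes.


Orthographic views of a solid rectangular block:
Front view 5 x 6 -> length = 5, height = 6
Side view 4 x 6 -> width = 4, height = 6 (consistent)
Top view 5 x 4 -> confirms length = 5, width = 4
The block is 5 x 4 x 6.
Total unit cubes = 5 * 4 * 6 = 120
120 unit cubes


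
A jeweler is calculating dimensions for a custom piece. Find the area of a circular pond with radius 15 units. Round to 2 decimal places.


Shape: circle
Radius r = 15 units
Formula: A = pi * r^2
r^2 = 15^2 = 225
A = pi * 225
A = 706.86
706.86 units^2


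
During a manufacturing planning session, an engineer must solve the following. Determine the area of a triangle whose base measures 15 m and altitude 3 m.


Shape: triangle
Base b = 15 m, Height h = 3 m
Formula: A = (1/2) * b * h
A = 0.5 * 15 * 3
A = 0.5 * 45
A = 22.5
22.5 m^2


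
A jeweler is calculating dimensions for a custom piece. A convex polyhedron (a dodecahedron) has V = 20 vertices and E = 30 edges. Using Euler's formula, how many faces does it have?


Polyhedron: dodecahedron
Euler's formula for convex polyhedra: V - E + F = 2
Given: V = 20 vertices and E = 30 edges
Solve for F:
F = 2 + E - V = 2 + 30 - 20 = 12
12 faces


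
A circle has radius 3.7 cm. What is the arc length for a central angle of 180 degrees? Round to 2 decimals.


Shape: circular arc
Radius r = 3.7 cm, Angle = 180 degrees
Formula: L = (angle/360) * 2 * pi * r
2 * pi * r = 7.4 * pi
L = (180/360) * 7.4 * pi
L = 3.7 * pi
L = 11.62
11.62 cm


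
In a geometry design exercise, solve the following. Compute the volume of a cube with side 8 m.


Shape: cube
Side s = 8 m
Formula: V = s^3
V = 8 * 8 * 8
V = 64 * 8
V = 512
512 m^3


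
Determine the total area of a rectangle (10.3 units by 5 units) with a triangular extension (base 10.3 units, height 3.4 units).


Composite shape: rectangle + triangle
Rectangle area = 10.3 * 5 = 51.5
Triangle area = 0.5 * 10.3 * 3.4 = 17.51
Total = 51.5 + 17.51
Total = 69.01
69.01 units^2


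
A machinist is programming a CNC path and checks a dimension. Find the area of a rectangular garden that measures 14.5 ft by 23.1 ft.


Shape: rectangle
Length l = 14.5 ft, Width w = 23.1 ft
Formula: A = l * w
A = 14.5 * 23.1
A = 334.95
334.95 ft^2


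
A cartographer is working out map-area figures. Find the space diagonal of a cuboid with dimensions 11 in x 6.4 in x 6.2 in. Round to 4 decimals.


Shape: rectangular box (space diagonal)
l = 11 in, w = 6.4 in, h = 6.2 in
Visualize: the diagonal of the base, then a right triangle with that diagonal and the height.
Formula: d = sqrt(l^2 + w^2 + h^2)
l^2 + w^2 + h^2 = 121 + 40.96 + 38.44 = 200.4
d = sqrt(200.4)
d = 14.1563
14.1563 in


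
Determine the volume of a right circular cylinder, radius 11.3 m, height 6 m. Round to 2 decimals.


Shape: cylinder
Radius r = 11.3 m, Height h = 6 m
Formula: V = pi * r^2 * h
r^2 = 127.69
V = pi * 127.69 * 6
V = 766.14 * pi
V = 2406.9
2406.9 m^3


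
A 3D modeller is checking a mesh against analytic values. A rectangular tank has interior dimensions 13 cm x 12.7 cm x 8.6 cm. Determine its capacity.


Shape: rectangular prism
l = 13 cm, w = 12.7 cm, h = 8.6 cm
Formula: V = l * w * h
V = 13 * 12.7 * 8.6
V = 165.1 * 8.6
V = 1419.86
1419.86 cm^3


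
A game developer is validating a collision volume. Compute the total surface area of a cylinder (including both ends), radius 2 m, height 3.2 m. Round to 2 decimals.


Shape: closed cylinder
Radius r = 2 m, Height h = 3.2 m
Formula: SA = 2*pi*r^2 + 2*pi*r*h = 2*pi*r*(r + h)
r + h = 5.2
2 * r * (r + h) = 2 * 2 * 5.2 = 20.8
SA = 20.8 * pi
SA = 65.35
65.35 m^2


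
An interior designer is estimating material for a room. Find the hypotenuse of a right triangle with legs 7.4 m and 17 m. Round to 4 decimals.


Shape: right triangle
Legs a = 7.4 m, b = 17 m
Formula: c = sqrt(a^2 + b^2)
a^2 = 54.76, b^2 = 289
a^2 + b^2 = 343.76
c = sqrt(343.76)
c = 18.5408
18.5408 m


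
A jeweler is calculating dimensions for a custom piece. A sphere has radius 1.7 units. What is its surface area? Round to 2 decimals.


Shape: sphere
Radius r = 1.7 units
Formula: SA = 4 * pi * r^2
r^2 = 2.89
SA = 4 * pi * 2.89
SA = 11.56 * pi
SA = 36.32
36.32 units^2


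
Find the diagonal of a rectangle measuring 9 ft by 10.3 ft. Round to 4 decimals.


Shape: rectangle (diagonal via Pythagoras)
Sides: 9 ft and 10.3 ft
Formula: d = sqrt(l^2 + w^2)
l^2 = 81, w^2 = 106.09
l^2 + w^2 = 187.09
d = sqrt(187.09)
d = 13.6781
13.6781 ft


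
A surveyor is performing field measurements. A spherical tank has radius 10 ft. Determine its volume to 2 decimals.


Shape: sphere
Radius r = 10 ft
Formula: V = (4/3) * pi * r^3
r^3 = 1000
(4/3) * 1000 = 1333.333333
V = 1333.333333 * pi
V = 4188.79
4188.79 ft^3


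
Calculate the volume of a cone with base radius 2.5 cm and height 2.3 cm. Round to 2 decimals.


Shape: cone
Radius r = 2.5 cm, Height h = 2.3 cm
Formula: V = (1/3) * pi * r^2 * h
r^2 = 6.25
pi * r^2 * h = pi * 6.25 * 2.3 = 14.375 * pi
V = 14.375 * pi / 3
V = 15.05
15.05 cm^3


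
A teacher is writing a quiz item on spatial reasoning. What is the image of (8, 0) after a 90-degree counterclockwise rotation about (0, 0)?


Transformation: rotation about the origin
Original point: (8, 0)
Rule for 90 deg counterclockwise: (x, y) -> (-y, x)
Apply: (8, 0) -> (0, 8)
(0, 8)


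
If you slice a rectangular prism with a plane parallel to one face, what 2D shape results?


Solid: rectangular prism
Cutting plane: parallel to one face
Visualize the intersection of the plane with the solid's surface.
The boundary of the cut region is a rectangle.
rectangle


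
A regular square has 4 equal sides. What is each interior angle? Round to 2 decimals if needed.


Shape: regular square (4 sides)
Formula: interior angle = (n - 2) * 180 / n
(n - 2) = 2
(n - 2) * 180 = 360
angle = 360 / 4
angle = 90
90 degrees


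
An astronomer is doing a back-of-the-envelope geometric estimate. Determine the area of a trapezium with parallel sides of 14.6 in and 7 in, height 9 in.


Shape: trapezoid
Parallel sides a = 14.6 in, b = 7 in; Height h = 9 in
Formula: A = (a + b) * h / 2
a + b = 14.6 + 7 = 21.6
A = 21.6 * 9 / 2
A = 194.4 / 2
A = 97.2
97.2 in^2


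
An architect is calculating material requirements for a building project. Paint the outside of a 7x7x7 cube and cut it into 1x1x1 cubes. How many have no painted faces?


Large cube: 7 x 7 x 7, cut into unit cubes.
n = 7, so n - 2 = 5
Unpainted cubes form the interior (n - 2)^3 block.
(n - 2)^3 = 5^3 = 125
125 unit cubes


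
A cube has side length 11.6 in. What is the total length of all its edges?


Shape: cube
Side s = 11.6 in
A cube has 12 edges, all equal.
Formula: total edge length = 12 * s
Total = 12 * 11.6
Total = 139.2
139.2 in


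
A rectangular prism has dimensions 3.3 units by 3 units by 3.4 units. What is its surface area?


Shape: rectangular prism
l = 3.3 units, w = 3 units, h = 3.4 units
Formula: SA = 2(lw + lh + wh)
lw = 9.9, lh = 11.22, wh = 10.2
lw + lh + wh = 31.32
SA = 2 * 31.32
SA = 62.64
62.64 units^2


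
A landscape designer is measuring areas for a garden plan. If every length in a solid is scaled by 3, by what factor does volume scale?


Linear scale factor k = 3
Rule: under a linear scaling by k, volumes scale by k^3.
k^3 = 3 * 3 * 3
k^3 = 9 * 3
k^3 = 27
Volume scales by a factor of 27.
27 (dimensionless)


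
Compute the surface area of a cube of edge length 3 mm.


Shape: cube
Side s = 3 mm
A cube has 6 square faces.
Formula: SA = 6 * s^2
s^2 = 9
SA = 6 * 9
SA = 54
54 mm^2


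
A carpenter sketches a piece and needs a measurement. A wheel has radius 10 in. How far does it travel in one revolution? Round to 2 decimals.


Shape: circle
Radius r = 10 in
Formula: C = 2 * pi * r
C = 2 * pi * 10
C = 20 * pi
C = 62.83
62.83 in


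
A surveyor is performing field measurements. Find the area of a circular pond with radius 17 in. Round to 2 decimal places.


Shape: circle
Radius r = 17 in
Formula: A = pi * r^2
r^2 = 17^2 = 289
A = pi * 289
A = 907.92
907.92 in^2


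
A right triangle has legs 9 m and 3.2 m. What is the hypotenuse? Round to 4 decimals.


Shape: right triangle
Legs a = 9 m, b = 3.2 m
Formula: c = sqrt(a^2 + b^2)
a^2 = 81, b^2 = 10.24
a^2 + b^2 = 91.24
c = sqrt(91.24)
c = 9.552
9.552 m


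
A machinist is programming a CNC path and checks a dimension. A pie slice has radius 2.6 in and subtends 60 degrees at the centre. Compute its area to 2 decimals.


Shape: circular sector
Radius r = 2.6 in, Angle = 60 degrees
Formula: A = (angle/360) * pi * r^2
r^2 = 6.76
Fraction of circle = 60/360
A = (60/360) * pi * 6.76
A = 1.126667 * pi
A = 3.54
3.54 in^2


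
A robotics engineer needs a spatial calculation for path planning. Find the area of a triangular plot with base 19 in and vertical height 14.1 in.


Shape: triangle
Base b = 19 in, Height h = 14.1 in
Formula: A = (1/2) * b * h
A = 0.5 * 19 * 14.1
A = 0.5 * 267.9
A = 133.95
133.95 in^2


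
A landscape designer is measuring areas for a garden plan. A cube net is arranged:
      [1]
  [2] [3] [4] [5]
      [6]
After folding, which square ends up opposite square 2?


Net: cross layout. Take square 3 as the base (bottom).
Fold the four squares in the horizontal row up around 3: 2 -> left, 4 -> right, 5 wraps to the top.
Fold 1 and 6 up from 3: 1 -> back, 6 -> front.
Opposite pairs are therefore: (1, 6), (2, 4), (3, 5).
Face 2 is opposite face 4.
face 4


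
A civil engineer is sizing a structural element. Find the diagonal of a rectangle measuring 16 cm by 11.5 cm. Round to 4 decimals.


Shape: rectangle (diagonal via Pythagoras)
Sides: 16 cm and 11.5 cm
Formula: d = sqrt(l^2 + w^2)
l^2 = 256, w^2 = 132.25
l^2 + w^2 = 388.25
d = sqrt(388.25)
d = 19.7041
19.7041 cm


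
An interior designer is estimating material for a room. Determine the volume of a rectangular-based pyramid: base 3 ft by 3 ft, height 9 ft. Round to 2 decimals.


Shape: rectangular pyramid
Base: 3 ft x 3 ft, Height h = 9 ft
Formula: V = (1/3) * base_area * h
base_area = 3 * 3 = 9
base_area * h = 9 * 9 = 81
V = 81 / 3
V = 27
27 ft^3


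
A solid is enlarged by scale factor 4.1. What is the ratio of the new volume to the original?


Linear scale factor k = 4.1
Rule: under a linear scaling by k, volumes scale by k^3.
k^3 = 4.1 * 4.1 * 4.1
k^3 = 16.81 * 4.1
k^3 = 68.921
Volume scales by a factor of 68.921.
68.921 (dimensionless)


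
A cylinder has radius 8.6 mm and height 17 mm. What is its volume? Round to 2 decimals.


Shape: cylinder
Radius r = 8.6 mm, Height h = 17 mm
Formula: V = pi * r^2 * h
r^2 = 73.96
V = pi * 73.96 * 17
V = 1257.32 * pi
V = 3949.99
3949.99 mm^3


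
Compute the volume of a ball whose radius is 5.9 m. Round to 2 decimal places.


Shape: sphere
Radius r = 5.9 m
Formula: V = (4/3) * pi * r^3
r^3 = 205.379
(4/3) * 205.379 = 273.838667
V = 273.838667 * pi
V = 860.29
860.29 m^3
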